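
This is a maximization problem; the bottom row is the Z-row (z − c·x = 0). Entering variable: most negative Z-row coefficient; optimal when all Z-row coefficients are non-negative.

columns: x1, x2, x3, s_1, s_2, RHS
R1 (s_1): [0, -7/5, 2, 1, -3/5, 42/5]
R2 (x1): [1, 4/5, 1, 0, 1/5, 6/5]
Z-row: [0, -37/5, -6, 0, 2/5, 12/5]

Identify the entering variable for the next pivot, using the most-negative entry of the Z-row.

x2

Negative Z-row entries: x2: -37/5, x3: -6.
The most negative is -37/5 in column x2, so x2 enters.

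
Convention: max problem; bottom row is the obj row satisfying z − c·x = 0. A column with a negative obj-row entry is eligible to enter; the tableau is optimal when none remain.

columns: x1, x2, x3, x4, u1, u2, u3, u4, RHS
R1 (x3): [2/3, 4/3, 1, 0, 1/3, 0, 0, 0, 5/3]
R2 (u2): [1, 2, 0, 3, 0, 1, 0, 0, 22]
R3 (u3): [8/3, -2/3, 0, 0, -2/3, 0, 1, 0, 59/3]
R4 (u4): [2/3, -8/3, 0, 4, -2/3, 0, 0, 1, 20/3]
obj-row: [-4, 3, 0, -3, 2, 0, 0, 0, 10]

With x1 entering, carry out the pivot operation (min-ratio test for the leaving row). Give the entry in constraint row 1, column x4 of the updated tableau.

0

Ratio test on column x1 — row 1: (5/3)/(2/3) = 5/2; row 2: 22/1 = 22; row 3: (59/3)/(8/3) = 59/8; row 4: (20/3)/(2/3) = 10. Minimum is 5/2 at row 1 (x3 leaves); pivot element 2/3.
Divide row 1 by 2/3; eliminate column x1 from the other rows.
In the new row 1, the x4 entry is the old entry divided by the pivot: 0/(2/3) = 0.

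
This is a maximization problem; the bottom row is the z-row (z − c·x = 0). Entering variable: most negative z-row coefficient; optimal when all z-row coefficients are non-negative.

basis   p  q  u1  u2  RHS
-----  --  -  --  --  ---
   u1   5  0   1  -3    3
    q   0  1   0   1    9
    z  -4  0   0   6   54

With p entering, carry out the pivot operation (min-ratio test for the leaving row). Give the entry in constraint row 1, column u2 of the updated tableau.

Ratio test on column p — row 1: 3/5 = 3/5; row 2: entry 0 ≤ 0. Minimum is 3/5 at row 1 (u1 leaves); pivot element 5.
Divide row 1 by 5; eliminate column p from the other rows.
In the new row 1, the u2 entry is the old entry divided by the pivot: (-3)/5 = -3/5.

-3/5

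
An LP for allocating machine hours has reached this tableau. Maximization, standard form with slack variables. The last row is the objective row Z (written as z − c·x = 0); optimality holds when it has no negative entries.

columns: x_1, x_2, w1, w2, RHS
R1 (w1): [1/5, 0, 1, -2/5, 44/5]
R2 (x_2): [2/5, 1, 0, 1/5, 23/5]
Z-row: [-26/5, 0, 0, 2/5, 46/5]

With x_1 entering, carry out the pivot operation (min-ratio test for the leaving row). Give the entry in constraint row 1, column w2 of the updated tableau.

-1/2

Ratio test on column x_1 — row 1: (44/5)/(1/5) = 44; row 2: (23/5)/(2/5) = 23/2. Minimum is 23/2 at row 2 (x_2 leaves); pivot element 2/5.
Divide row 2 by 2/5; eliminate column x_1 from the other rows.
Row 1 update in column w2: -2/5 − (1/5)·(1/2) = -1/2.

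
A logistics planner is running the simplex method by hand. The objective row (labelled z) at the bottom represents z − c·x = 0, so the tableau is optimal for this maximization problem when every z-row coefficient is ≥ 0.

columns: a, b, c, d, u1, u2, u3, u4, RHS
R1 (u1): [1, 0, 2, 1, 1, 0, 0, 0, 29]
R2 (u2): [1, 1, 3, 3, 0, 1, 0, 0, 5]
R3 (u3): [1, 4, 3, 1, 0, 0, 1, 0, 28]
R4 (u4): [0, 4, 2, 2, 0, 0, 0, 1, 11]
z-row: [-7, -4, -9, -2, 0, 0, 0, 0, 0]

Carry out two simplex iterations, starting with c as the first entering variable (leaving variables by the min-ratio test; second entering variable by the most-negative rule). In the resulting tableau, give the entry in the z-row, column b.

Ratio test on column c — row 1: 29/2 = 29/2; row 2: 5/3 = 5/3; row 3: 28/3 = 28/3; row 4: 11/2 = 11/2. Minimum is 5/3 at row 2 (u2 leaves); pivot element 3.
Divide row 2 by 3; eliminate column c from the other rows.
Second iteration: most negative z-row entry is -4 in column a, so a enters.
Ratio test on column a — row 1: (77/3)/(1/3) = 77; row 2: (5/3)/(1/3) = 5; row 3: entry 0 ≤ 0; row 4: entry -2/3 ≤ 0. Minimum is 5 at row 2 (c leaves); pivot element 1/3.
Divide row 2 by 1/3; eliminate column a from the other rows.
After both pivots, the entry at the z-row, column b is 3.

3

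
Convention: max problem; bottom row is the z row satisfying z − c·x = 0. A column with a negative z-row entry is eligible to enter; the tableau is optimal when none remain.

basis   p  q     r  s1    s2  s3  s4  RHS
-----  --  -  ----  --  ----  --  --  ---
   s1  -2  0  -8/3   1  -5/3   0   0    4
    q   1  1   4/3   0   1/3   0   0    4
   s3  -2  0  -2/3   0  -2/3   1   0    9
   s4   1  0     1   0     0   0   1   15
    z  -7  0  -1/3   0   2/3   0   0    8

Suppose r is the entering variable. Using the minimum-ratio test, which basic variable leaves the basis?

Column r entries and ratios — s1: -8/3 ≤ 0, skip; q: 4/(4/3) = 3; s3: -2/3 ≤ 0, skip; s4: 15/1 = 15.
Smallest ratio is 3 in the row of q, so q leaves.

q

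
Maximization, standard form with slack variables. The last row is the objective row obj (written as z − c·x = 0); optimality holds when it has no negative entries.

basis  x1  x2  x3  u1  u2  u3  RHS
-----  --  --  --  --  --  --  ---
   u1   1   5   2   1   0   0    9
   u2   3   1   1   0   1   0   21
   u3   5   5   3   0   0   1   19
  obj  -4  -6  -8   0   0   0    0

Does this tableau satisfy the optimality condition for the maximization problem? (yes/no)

no

The obj-row has a negative entry -8 in column x3, so it is not optimal.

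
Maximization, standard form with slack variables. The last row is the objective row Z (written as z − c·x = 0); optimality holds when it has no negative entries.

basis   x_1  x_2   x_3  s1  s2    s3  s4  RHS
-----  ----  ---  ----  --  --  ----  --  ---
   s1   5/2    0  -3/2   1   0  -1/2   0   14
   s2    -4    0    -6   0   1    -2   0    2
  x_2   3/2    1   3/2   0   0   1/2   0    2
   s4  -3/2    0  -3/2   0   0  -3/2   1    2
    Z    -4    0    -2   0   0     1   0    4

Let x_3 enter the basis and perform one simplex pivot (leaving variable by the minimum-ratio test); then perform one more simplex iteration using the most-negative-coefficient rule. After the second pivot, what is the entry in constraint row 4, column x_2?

Ratio test on column x_3 — row 1: entry -3/2 ≤ 0; row 2: entry -6 ≤ 0; row 3: 2/(3/2) = 4/3; row 4: entry -3/2 ≤ 0. Minimum is 4/3 at row 3 (x_2 leaves); pivot element 3/2.
Divide row 3 by 3/2; eliminate column x_3 from the other rows.
Second iteration: most negative Z-row entry is -2 in column x_1, so x_1 enters.
Ratio test on column x_1 — row 1: 16/4 = 4; row 2: 10/2 = 5; row 3: (4/3)/1 = 4/3; row 4: entry 0 ≤ 0. Minimum is 4/3 at row 3 (x_3 leaves); pivot element 1.
Divide row 3 by 1; eliminate column x_1 from the other rows.
After both pivots, the entry at constraint row 4, column x_2 is 1.

1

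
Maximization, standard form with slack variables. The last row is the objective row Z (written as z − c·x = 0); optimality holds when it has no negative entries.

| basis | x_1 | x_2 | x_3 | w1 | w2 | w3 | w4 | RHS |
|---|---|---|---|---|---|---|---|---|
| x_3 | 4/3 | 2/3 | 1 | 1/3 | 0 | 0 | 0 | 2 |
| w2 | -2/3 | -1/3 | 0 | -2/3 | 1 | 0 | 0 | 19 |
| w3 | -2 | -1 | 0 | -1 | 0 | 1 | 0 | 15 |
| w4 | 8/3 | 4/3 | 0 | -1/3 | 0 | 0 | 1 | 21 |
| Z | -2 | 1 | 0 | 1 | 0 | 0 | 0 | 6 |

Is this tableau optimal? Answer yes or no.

no

The Z-row has a negative entry -2 in column x_1, so it is not optimal.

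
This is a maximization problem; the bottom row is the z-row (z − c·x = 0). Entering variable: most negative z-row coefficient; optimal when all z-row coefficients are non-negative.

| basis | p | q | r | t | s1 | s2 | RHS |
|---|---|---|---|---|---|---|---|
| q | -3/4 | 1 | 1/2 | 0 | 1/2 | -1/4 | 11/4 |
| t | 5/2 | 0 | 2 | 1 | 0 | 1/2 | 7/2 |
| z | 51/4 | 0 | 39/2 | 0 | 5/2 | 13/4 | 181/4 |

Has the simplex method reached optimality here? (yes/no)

Every z-row coefficient is ≥ 0, so the tableau is optimal.

yes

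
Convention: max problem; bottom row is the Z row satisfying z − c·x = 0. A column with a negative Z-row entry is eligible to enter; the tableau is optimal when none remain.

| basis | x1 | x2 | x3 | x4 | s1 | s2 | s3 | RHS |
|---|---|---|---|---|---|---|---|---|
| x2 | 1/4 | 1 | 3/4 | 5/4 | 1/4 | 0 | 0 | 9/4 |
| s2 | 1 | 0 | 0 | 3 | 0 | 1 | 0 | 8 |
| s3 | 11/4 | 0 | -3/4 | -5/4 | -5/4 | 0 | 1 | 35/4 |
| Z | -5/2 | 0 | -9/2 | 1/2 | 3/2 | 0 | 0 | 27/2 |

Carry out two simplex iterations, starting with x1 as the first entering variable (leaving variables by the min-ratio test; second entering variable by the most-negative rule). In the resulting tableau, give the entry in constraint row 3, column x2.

1/3

Ratio test on column x1 — row 1: (9/4)/(1/4) = 9; row 2: 8/1 = 8; row 3: (35/4)/(11/4) = 35/11. Minimum is 35/11 at row 3 (s3 leaves); pivot element 11/4.
Divide row 3 by 11/4; eliminate column x1 from the other rows.
Second iteration: most negative Z-row entry is -57/11 in column x3, so x3 enters.
Ratio test on column x3 — row 1: (16/11)/(9/11) = 16/9; row 2: (53/11)/(3/11) = 53/3; row 3: entry -3/11 ≤ 0. Minimum is 16/9 at row 1 (x2 leaves); pivot element 9/11.
Divide row 1 by 9/11; eliminate column x3 from the other rows.
After both pivots, the entry at constraint row 3, column x2 is 1/3.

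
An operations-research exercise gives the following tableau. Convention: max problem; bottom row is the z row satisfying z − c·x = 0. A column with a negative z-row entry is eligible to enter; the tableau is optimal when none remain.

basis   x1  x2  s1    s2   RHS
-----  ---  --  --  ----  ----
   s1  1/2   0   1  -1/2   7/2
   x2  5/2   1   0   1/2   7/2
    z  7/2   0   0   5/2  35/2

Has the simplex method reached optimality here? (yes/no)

Every z-row coefficient is ≥ 0, so the tableau is optimal.

yes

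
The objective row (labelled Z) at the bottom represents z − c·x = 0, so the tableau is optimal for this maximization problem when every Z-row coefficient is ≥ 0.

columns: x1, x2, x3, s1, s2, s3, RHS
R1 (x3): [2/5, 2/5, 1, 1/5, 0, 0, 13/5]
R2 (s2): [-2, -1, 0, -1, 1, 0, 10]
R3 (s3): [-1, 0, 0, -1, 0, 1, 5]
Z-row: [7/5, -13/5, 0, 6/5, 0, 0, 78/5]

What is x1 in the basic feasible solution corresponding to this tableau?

0

x1 is not in the basis, so in the current basic feasible solution x1 = 0.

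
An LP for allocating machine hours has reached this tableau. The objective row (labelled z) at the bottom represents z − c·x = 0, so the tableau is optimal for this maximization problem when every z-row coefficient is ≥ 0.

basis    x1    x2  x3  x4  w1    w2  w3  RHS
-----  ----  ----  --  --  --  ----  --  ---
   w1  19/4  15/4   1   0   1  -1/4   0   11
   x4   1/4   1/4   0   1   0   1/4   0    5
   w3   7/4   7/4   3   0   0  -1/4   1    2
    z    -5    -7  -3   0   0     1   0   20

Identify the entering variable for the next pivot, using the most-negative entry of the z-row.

x2

Negative z-row entries: x1: -5, x2: -7, x3: -3.
The most negative is -7 in column x2, so x2 enters.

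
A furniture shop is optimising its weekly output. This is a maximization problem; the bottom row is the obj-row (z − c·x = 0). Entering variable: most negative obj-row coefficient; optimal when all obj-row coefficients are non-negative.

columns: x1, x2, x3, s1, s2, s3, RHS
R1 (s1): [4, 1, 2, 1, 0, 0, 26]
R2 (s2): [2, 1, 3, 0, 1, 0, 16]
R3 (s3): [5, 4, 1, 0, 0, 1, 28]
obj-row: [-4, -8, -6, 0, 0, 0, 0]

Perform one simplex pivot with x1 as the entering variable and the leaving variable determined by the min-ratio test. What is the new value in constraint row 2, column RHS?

24/5

Ratio test on column x1 — row 1: 26/4 = 13/2; row 2: 16/2 = 8; row 3: 28/5 = 28/5. Minimum is 28/5 at row 3 (s3 leaves); pivot element 5.
Divide row 3 by 5; eliminate column x1 from the other rows.
Row 2 update in column RHS: 16 − 2·(28/5) = 24/5.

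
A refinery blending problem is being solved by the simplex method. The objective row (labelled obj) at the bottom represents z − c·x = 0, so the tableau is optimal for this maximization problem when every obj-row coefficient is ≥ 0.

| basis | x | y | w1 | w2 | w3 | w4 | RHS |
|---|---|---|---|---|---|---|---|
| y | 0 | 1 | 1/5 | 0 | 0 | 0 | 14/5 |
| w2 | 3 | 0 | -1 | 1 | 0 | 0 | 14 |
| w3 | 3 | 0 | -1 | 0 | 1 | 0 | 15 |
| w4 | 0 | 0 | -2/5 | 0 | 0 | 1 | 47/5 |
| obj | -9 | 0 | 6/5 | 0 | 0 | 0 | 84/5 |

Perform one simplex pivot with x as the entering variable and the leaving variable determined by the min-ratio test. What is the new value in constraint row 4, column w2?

Ratio test on column x — row 1: entry 0 ≤ 0; row 2: 14/3 = 14/3; row 3: 15/3 = 5; row 4: entry 0 ≤ 0. Minimum is 14/3 at row 2 (w2 leaves); pivot element 3.
Divide row 2 by 3; eliminate column x from the other rows.
Row 4 update in column w2: 0 − 0·(1/3) = 0.

0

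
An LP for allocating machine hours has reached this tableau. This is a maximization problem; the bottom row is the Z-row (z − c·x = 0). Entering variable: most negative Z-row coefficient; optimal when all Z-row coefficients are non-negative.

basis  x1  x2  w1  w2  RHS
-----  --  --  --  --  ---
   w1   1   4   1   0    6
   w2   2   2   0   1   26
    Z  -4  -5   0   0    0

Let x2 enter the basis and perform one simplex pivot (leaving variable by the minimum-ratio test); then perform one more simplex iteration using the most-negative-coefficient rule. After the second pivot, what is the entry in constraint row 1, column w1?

Ratio test on column x2 — row 1: 6/4 = 3/2; row 2: 26/2 = 13. Minimum is 3/2 at row 1 (w1 leaves); pivot element 4.
Divide row 1 by 4; eliminate column x2 from the other rows.
Second iteration: most negative Z-row entry is -11/4 in column x1, so x1 enters.
Ratio test on column x1 — row 1: (3/2)/(1/4) = 6; row 2: 23/(3/2) = 46/3. Minimum is 6 at row 1 (x2 leaves); pivot element 1/4.
Divide row 1 by 1/4; eliminate column x1 from the other rows.
After both pivots, the entry at constraint row 1, column w1 is 1.

1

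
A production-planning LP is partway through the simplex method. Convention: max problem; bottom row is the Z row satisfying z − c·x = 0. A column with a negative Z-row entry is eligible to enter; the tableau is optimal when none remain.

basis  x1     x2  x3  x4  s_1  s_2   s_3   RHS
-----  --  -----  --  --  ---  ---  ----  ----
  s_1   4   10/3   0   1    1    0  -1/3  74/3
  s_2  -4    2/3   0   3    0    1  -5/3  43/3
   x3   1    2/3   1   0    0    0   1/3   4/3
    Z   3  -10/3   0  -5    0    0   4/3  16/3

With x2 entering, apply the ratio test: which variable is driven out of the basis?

x3

Column x2 entries and ratios — s_1: (74/3)/(10/3) = 37/5; s_2: (43/3)/(2/3) = 43/2; x3: (4/3)/(2/3) = 2.
Smallest ratio is 2 in the row of x3, so x3 leaves.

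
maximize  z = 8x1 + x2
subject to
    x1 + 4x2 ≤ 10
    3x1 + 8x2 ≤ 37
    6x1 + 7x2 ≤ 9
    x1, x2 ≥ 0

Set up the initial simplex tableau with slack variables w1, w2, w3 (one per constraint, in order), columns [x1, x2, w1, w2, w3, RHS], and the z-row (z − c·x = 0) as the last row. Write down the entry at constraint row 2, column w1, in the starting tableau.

0

Slack w1 belongs to constraint 1; its column is the unit vector e_1, so the entry in row 2 is 0.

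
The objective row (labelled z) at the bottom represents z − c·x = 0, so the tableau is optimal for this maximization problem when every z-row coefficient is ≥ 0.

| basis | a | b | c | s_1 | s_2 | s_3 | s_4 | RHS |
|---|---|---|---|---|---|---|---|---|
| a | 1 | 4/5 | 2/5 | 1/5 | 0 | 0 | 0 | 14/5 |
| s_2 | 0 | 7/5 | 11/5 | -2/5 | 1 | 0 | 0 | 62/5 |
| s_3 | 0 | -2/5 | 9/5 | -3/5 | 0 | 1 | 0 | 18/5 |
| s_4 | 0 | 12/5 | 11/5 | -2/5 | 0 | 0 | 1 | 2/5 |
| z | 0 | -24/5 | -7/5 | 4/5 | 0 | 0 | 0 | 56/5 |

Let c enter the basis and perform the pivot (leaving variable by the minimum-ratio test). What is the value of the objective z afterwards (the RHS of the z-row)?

126/11

Ratio test on column c — row 1: (14/5)/(2/5) = 7; row 2: (62/5)/(11/5) = 62/11; row 3: (18/5)/(9/5) = 2; row 4: (2/5)/(11/5) = 2/11. Minimum is 2/11 at row 4 (s_4 leaves); pivot element 11/5.
Pivot on row 4; the z-row RHS becomes 56/5 − (-7/5)·(2/11) = 126/11.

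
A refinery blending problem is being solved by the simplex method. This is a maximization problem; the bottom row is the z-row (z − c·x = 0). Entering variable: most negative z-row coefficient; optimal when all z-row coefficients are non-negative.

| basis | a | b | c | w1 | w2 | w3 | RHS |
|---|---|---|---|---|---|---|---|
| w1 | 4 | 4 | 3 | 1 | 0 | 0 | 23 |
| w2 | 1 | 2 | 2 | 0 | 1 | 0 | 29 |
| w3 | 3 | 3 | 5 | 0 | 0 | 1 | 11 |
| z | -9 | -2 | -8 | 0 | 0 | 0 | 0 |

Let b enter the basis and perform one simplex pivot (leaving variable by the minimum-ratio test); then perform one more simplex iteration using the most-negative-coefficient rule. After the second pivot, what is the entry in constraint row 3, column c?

5/3

Ratio test on column b — row 1: 23/4 = 23/4; row 2: 29/2 = 29/2; row 3: 11/3 = 11/3. Minimum is 11/3 at row 3 (w3 leaves); pivot element 3.
Divide row 3 by 3; eliminate column b from the other rows.
Second iteration: most negative z-row entry is -7 in column a, so a enters.
Ratio test on column a — row 1: entry 0 ≤ 0; row 2: entry -1 ≤ 0; row 3: (11/3)/1 = 11/3. Minimum is 11/3 at row 3 (b leaves); pivot element 1.
Divide row 3 by 1; eliminate column a from the other rows.
After both pivots, the entry at constraint row 3, column c is 5/3.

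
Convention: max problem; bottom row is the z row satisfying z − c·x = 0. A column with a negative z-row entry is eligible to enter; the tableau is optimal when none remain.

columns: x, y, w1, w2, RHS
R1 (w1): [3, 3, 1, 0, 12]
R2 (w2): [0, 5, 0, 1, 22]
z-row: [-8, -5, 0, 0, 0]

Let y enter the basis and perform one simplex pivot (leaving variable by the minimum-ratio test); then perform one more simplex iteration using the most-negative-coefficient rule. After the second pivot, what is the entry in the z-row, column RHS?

Ratio test on column y — row 1: 12/3 = 4; row 2: 22/5 = 22/5. Minimum is 4 at row 1 (w1 leaves); pivot element 3.
Divide row 1 by 3; eliminate column y from the other rows.
Second iteration: most negative z-row entry is -3 in column x, so x enters.
Ratio test on column x — row 1: 4/1 = 4; row 2: entry -5 ≤ 0. Minimum is 4 at row 1 (y leaves); pivot element 1.
Divide row 1 by 1; eliminate column x from the other rows.
After both pivots, the entry at the z-row, column RHS is 32.

32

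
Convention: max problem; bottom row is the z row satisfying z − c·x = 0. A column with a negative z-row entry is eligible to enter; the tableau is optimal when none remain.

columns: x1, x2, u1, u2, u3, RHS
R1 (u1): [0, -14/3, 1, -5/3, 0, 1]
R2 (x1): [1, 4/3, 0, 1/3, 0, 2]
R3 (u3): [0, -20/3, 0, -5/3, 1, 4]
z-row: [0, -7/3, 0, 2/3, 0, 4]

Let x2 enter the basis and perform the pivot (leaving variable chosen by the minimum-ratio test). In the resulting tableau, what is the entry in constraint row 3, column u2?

Ratio test on column x2 — row 1: entry -14/3 ≤ 0; row 2: 2/(4/3) = 3/2; row 3: entry -20/3 ≤ 0. Minimum is 3/2 at row 2 (x1 leaves); pivot element 4/3.
Divide row 2 by 4/3; eliminate column x2 from the other rows.
Row 3 update in column u2: -5/3 − (-20/3)·(1/4) = 0.

0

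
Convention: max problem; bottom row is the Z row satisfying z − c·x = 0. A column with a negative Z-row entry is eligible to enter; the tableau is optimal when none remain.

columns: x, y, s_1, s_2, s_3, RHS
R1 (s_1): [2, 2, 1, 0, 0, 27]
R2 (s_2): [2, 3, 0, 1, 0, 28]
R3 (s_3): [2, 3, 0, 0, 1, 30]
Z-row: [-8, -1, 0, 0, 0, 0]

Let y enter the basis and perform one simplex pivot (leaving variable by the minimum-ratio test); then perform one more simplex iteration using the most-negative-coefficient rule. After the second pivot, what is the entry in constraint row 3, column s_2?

Ratio test on column y — row 1: 27/2 = 27/2; row 2: 28/3 = 28/3; row 3: 30/3 = 10. Minimum is 28/3 at row 2 (s_2 leaves); pivot element 3.
Divide row 2 by 3; eliminate column y from the other rows.
Second iteration: most negative Z-row entry is -22/3 in column x, so x enters.
Ratio test on column x — row 1: (25/3)/(2/3) = 25/2; row 2: (28/3)/(2/3) = 14; row 3: entry 0 ≤ 0. Minimum is 25/2 at row 1 (s_1 leaves); pivot element 2/3.
Divide row 1 by 2/3; eliminate column x from the other rows.
After both pivots, the entry at constraint row 3, column s_2 is -1.

-1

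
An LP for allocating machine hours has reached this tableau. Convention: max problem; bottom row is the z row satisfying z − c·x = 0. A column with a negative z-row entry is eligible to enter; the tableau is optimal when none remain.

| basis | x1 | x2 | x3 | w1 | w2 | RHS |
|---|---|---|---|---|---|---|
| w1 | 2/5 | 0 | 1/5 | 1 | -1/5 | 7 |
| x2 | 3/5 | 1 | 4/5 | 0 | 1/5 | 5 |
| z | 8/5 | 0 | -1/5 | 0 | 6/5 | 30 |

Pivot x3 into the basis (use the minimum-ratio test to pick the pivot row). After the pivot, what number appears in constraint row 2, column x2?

Ratio test on column x3 — row 1: 7/(1/5) = 35; row 2: 5/(4/5) = 25/4. Minimum is 25/4 at row 2 (x2 leaves); pivot element 4/5.
Divide row 2 by 4/5; eliminate column x3 from the other rows.
In the new row 2, the x2 entry is the old entry divided by the pivot: 1/(4/5) = 5/4.

5/4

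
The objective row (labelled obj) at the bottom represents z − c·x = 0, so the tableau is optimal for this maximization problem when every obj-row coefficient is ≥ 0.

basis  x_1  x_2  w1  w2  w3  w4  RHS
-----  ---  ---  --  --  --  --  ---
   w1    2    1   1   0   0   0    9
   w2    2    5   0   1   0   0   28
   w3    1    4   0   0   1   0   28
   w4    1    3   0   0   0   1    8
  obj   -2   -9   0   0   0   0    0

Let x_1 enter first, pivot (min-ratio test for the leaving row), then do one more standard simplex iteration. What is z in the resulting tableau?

101/5

Ratio test on column x_1 — row 1: 9/2 = 9/2; row 2: 28/2 = 14; row 3: 28/1 = 28; row 4: 8/1 = 8. Minimum is 9/2 at row 1 (w1 leaves); pivot element 2.
Pivot on row 1; the obj-row RHS becomes 0 − (-2)·(9/2) = 9.
Next entering variable (most negative obj-row entry -8): x_2.
Ratio test on column x_2 — row 1: (9/2)/(1/2) = 9; row 2: 19/4 = 19/4; row 3: (47/2)/(7/2) = 47/7; row 4: (7/2)/(5/2) = 7/5. Minimum is 7/5 at row 4 (w4 leaves); pivot element 5/2.
After the second pivot the obj-row RHS is 9 − (-8)·(7/5) = 101/5.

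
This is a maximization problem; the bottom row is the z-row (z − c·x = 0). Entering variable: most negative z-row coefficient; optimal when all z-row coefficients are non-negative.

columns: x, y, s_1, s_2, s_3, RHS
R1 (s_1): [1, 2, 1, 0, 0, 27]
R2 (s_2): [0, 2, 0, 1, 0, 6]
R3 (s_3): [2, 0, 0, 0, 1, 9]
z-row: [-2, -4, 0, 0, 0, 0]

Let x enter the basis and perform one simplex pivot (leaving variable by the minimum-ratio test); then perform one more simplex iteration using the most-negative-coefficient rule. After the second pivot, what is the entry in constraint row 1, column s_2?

-1

Ratio test on column x — row 1: 27/1 = 27; row 2: entry 0 ≤ 0; row 3: 9/2 = 9/2. Minimum is 9/2 at row 3 (s_3 leaves); pivot element 2.
Divide row 3 by 2; eliminate column x from the other rows.
Second iteration: most negative z-row entry is -4 in column y, so y enters.
Ratio test on column y — row 1: (45/2)/2 = 45/4; row 2: 6/2 = 3; row 3: entry 0 ≤ 0. Minimum is 3 at row 2 (s_2 leaves); pivot element 2.
Divide row 2 by 2; eliminate column y from the other rows.
After both pivots, the entry at constraint row 1, column s_2 is -1.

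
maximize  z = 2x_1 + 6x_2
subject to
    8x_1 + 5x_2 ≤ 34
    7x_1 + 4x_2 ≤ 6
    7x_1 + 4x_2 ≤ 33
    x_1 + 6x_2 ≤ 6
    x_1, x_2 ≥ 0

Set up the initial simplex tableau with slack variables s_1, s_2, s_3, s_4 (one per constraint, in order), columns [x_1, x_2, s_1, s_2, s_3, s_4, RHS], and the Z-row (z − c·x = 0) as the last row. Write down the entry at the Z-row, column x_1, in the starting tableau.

The Z-row carries the negated objective coefficients: the x_1 entry is -2.

-2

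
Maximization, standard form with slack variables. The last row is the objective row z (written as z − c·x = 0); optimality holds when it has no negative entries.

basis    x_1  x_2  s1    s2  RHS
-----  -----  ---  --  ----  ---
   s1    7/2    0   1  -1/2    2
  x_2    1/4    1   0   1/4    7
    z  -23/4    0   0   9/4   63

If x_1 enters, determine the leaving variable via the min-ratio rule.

s1

Column x_1 entries and ratios — s1: 2/(7/2) = 4/7; x_2: 7/(1/4) = 28.
Smallest ratio is 4/7 in the row of s1, so s1 leaves.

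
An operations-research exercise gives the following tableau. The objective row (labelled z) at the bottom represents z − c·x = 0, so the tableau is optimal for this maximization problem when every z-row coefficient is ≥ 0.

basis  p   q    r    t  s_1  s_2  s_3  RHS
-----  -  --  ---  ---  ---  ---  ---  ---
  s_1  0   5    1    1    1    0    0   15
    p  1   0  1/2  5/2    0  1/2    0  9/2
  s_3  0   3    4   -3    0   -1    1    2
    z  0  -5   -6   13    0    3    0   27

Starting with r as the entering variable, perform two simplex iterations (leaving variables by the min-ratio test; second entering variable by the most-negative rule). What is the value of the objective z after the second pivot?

91/3

Ratio test on column r — row 1: 15/1 = 15; row 2: (9/2)/(1/2) = 9; row 3: 2/4 = 1/2. Minimum is 1/2 at row 3 (s_3 leaves); pivot element 4.
Pivot on row 3; the z-row RHS becomes 27 − (-6)·(1/2) = 30.
Next entering variable (most negative z-row entry -1/2): q.
Ratio test on column q — row 1: (29/2)/(17/4) = 58/17; row 2: entry -3/8 ≤ 0; row 3: (1/2)/(3/4) = 2/3. Minimum is 2/3 at row 3 (r leaves); pivot element 3/4.
After the second pivot the z-row RHS is 30 − (-1/2)·(2/3) = 91/3.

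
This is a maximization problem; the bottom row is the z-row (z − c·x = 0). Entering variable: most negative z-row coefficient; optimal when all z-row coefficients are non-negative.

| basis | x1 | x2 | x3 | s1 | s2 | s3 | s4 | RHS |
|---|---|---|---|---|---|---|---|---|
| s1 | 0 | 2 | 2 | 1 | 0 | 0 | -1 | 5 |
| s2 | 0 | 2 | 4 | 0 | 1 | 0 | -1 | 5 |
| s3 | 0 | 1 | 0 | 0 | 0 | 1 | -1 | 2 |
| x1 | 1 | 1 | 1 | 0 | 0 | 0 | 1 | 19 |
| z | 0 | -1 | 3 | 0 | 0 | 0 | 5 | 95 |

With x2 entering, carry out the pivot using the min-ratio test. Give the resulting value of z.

Ratio test on column x2 — row 1: 5/2 = 5/2; row 2: 5/2 = 5/2; row 3: 2/1 = 2; row 4: 19/1 = 19. Minimum is 2 at row 3 (s3 leaves); pivot element 1.
Pivot on row 3; the z-row RHS becomes 95 − (-1)·2 = 97.

97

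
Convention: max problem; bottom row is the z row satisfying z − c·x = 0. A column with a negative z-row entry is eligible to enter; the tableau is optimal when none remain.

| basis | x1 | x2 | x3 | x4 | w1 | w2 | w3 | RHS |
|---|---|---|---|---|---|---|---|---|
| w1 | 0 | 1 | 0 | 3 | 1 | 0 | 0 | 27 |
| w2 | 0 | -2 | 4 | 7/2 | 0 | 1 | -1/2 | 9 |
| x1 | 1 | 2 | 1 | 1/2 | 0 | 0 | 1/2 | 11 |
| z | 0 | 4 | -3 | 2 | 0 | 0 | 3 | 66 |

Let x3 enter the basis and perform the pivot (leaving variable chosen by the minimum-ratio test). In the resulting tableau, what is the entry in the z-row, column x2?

5/2

Ratio test on column x3 — row 1: entry 0 ≤ 0; row 2: 9/4 = 9/4; row 3: 11/1 = 11. Minimum is 9/4 at row 2 (w2 leaves); pivot element 4.
Divide row 2 by 4; eliminate column x3 from the other rows.
z-row update in column x2: 4 − (-3)·(-1/2) = 5/2.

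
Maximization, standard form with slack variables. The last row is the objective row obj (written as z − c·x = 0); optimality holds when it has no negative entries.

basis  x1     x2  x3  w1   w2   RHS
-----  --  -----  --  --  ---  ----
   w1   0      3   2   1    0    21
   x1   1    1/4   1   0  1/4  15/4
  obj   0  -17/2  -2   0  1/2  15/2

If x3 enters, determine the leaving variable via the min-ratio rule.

x1

Column x3 entries and ratios — w1: 21/2 = 21/2; x1: (15/4)/1 = 15/4.
Smallest ratio is 15/4 in the row of x1, so x1 leaves.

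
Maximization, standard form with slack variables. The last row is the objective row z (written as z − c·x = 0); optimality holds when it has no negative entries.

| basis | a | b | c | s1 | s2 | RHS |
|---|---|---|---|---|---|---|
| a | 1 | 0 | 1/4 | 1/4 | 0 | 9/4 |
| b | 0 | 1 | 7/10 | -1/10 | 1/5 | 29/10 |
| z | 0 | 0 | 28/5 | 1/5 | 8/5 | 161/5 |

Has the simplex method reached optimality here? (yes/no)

Every z-row coefficient is ≥ 0, so the tableau is optimal.

yes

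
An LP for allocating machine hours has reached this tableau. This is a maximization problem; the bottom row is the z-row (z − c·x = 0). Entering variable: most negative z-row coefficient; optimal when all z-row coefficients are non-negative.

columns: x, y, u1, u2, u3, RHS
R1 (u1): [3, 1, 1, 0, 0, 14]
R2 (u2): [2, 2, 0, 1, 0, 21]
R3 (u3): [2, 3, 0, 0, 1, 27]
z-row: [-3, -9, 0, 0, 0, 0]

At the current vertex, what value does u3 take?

u3 is basic (row 3); its value is the RHS of that row, 27.

27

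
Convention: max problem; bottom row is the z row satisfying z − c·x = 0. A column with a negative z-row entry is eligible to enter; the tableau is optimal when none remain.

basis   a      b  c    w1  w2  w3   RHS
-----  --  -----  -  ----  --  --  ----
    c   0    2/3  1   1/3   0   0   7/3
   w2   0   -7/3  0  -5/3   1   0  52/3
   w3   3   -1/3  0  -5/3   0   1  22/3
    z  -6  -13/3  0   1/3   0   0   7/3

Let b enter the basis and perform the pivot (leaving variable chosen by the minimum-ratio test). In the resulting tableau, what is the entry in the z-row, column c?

Ratio test on column b — row 1: (7/3)/(2/3) = 7/2; row 2: entry -7/3 ≤ 0; row 3: entry -1/3 ≤ 0. Minimum is 7/2 at row 1 (c leaves); pivot element 2/3.
Divide row 1 by 2/3; eliminate column b from the other rows.
z-row update in column c: 0 − (-13/3)·(3/2) = 13/2.

13/2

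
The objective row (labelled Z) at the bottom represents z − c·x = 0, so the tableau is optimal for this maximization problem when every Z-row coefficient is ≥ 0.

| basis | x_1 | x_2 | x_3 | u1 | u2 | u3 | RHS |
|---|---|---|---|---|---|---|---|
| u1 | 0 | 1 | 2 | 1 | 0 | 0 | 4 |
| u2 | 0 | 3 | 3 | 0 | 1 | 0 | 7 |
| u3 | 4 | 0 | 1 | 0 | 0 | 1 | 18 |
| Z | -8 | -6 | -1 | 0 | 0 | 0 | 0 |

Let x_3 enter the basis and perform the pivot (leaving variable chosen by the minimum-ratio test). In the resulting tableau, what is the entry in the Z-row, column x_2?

-11/2

Ratio test on column x_3 — row 1: 4/2 = 2; row 2: 7/3 = 7/3; row 3: 18/1 = 18. Minimum is 2 at row 1 (u1 leaves); pivot element 2.
Divide row 1 by 2; eliminate column x_3 from the other rows.
Z-row update in column x_2: -6 − (-1)·(1/2) = -11/2.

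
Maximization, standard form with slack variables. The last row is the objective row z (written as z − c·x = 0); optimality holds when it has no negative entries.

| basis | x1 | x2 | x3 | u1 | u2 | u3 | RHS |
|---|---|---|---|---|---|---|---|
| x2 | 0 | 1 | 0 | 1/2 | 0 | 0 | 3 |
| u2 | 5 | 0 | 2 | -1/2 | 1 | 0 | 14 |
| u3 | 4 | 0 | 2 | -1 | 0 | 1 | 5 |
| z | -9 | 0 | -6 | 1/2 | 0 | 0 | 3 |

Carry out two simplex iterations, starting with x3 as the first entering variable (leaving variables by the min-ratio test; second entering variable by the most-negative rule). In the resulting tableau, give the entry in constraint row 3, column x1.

2

Ratio test on column x3 — row 1: entry 0 ≤ 0; row 2: 14/2 = 7; row 3: 5/2 = 5/2. Minimum is 5/2 at row 3 (u3 leaves); pivot element 2.
Divide row 3 by 2; eliminate column x3 from the other rows.
Second iteration: most negative z-row entry is -5/2 in column u1, so u1 enters.
Ratio test on column u1 — row 1: 3/(1/2) = 6; row 2: 9/(1/2) = 18; row 3: entry -1/2 ≤ 0. Minimum is 6 at row 1 (x2 leaves); pivot element 1/2.
Divide row 1 by 1/2; eliminate column u1 from the other rows.
After both pivots, the entry at constraint row 3, column x1 is 2.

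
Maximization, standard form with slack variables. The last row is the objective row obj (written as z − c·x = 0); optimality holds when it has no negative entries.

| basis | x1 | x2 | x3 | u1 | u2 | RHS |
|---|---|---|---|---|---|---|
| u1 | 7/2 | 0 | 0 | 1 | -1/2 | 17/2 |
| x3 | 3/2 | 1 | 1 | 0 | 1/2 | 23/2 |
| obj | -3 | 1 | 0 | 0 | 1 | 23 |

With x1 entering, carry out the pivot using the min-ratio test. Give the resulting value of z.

212/7

Ratio test on column x1 — row 1: (17/2)/(7/2) = 17/7; row 2: (23/2)/(3/2) = 23/3. Minimum is 17/7 at row 1 (u1 leaves); pivot element 7/2.
Pivot on row 1; the obj-row RHS becomes 23 − (-3)·(17/7) = 212/7.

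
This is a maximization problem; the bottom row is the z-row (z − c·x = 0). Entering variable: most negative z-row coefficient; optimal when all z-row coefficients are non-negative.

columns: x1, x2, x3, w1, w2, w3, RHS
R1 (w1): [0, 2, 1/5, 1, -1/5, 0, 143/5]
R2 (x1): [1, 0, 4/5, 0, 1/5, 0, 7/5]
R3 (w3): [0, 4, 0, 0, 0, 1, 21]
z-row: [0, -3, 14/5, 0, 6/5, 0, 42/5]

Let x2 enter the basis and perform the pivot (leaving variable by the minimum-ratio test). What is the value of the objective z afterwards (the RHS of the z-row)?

Ratio test on column x2 — row 1: (143/5)/2 = 143/10; row 2: entry 0 ≤ 0; row 3: 21/4 = 21/4. Minimum is 21/4 at row 3 (w3 leaves); pivot element 4.
Pivot on row 3; the z-row RHS becomes 42/5 − (-3)·(21/4) = 483/20.

483/20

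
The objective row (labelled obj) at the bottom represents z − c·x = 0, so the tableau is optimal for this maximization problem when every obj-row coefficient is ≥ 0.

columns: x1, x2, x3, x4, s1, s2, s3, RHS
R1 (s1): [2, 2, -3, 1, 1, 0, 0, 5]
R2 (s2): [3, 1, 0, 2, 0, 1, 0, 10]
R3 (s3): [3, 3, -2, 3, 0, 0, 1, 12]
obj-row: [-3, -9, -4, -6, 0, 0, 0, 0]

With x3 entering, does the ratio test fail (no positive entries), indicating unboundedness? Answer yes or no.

Every constraint-row entry in column x3 is ≤ 0, so increasing x3 is unbounded.

yes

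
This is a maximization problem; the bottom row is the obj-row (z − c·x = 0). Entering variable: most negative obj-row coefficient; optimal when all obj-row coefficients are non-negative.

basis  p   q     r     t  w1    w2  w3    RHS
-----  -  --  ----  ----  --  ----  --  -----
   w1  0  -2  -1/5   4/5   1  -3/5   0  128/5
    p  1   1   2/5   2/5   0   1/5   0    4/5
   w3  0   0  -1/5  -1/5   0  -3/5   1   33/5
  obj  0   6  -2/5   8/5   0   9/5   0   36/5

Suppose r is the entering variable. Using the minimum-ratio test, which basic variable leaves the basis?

p

Column r entries and ratios — w1: -1/5 ≤ 0, skip; p: (4/5)/(2/5) = 2; w3: -1/5 ≤ 0, skip.
Smallest ratio is 2 in the row of p, so p leaves.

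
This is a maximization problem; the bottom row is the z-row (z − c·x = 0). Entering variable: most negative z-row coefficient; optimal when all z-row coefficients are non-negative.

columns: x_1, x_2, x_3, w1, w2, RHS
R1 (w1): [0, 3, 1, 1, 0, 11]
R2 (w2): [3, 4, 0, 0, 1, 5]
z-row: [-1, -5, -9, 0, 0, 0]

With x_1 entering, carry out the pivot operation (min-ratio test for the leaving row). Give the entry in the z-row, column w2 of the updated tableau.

Ratio test on column x_1 — row 1: entry 0 ≤ 0; row 2: 5/3 = 5/3. Minimum is 5/3 at row 2 (w2 leaves); pivot element 3.
Divide row 2 by 3; eliminate column x_1 from the other rows.
z-row update in column w2: 0 − (-1)·(1/3) = 1/3.

1/3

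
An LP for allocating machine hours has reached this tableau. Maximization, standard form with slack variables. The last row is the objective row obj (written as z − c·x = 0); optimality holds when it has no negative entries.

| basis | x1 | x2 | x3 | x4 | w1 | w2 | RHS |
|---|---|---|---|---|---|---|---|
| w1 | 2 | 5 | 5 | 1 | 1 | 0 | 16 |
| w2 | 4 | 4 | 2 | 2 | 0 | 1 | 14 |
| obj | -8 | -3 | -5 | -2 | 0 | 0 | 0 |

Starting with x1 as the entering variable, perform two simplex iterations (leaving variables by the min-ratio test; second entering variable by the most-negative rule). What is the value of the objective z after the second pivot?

Ratio test on column x1 — row 1: 16/2 = 8; row 2: 14/4 = 7/2. Minimum is 7/2 at row 2 (w2 leaves); pivot element 4.
Pivot on row 2; the obj-row RHS becomes 0 − (-8)·(7/2) = 28.
Next entering variable (most negative obj-row entry -1): x3.
Ratio test on column x3 — row 1: 9/4 = 9/4; row 2: (7/2)/(1/2) = 7. Minimum is 9/4 at row 1 (w1 leaves); pivot element 4.
After the second pivot the obj-row RHS is 28 − (-1)·(9/4) = 121/4.

121/4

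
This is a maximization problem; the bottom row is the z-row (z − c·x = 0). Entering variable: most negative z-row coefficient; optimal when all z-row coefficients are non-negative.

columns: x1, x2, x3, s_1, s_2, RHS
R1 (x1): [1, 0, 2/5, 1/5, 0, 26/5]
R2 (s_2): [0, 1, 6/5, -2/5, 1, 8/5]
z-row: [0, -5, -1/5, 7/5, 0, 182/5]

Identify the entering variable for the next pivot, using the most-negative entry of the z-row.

Negative z-row entries: x2: -5, x3: -1/5.
The most negative is -5 in column x2, so x2 enters.

x2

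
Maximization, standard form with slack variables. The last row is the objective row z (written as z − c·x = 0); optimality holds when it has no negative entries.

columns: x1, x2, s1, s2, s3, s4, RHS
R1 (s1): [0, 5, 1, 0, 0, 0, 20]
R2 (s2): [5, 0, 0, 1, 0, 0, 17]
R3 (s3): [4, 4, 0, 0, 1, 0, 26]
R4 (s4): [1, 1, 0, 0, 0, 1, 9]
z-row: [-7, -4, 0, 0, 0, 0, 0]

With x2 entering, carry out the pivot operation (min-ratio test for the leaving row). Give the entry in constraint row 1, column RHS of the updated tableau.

4

Ratio test on column x2 — row 1: 20/5 = 4; row 2: entry 0 ≤ 0; row 3: 26/4 = 13/2; row 4: 9/1 = 9. Minimum is 4 at row 1 (s1 leaves); pivot element 5.
Divide row 1 by 5; eliminate column x2 from the other rows.
In the new row 1, the RHS entry is the old entry divided by the pivot: 20/5 = 4.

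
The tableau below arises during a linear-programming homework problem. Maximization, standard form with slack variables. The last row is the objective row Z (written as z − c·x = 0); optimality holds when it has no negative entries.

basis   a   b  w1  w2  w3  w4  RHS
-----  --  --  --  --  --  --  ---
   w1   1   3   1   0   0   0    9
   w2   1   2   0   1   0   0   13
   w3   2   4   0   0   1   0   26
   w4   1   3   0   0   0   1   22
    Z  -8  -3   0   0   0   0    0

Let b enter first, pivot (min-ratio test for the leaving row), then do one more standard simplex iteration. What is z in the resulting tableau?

72

Ratio test on column b — row 1: 9/3 = 3; row 2: 13/2 = 13/2; row 3: 26/4 = 13/2; row 4: 22/3 = 22/3. Minimum is 3 at row 1 (w1 leaves); pivot element 3.
Pivot on row 1; the Z-row RHS becomes 0 − (-3)·3 = 9.
Next entering variable (most negative Z-row entry -7): a.
Ratio test on column a — row 1: 3/(1/3) = 9; row 2: 7/(1/3) = 21; row 3: 14/(2/3) = 21; row 4: entry 0 ≤ 0. Minimum is 9 at row 1 (b leaves); pivot element 1/3.
After the second pivot the Z-row RHS is 9 − (-7)·9 = 72.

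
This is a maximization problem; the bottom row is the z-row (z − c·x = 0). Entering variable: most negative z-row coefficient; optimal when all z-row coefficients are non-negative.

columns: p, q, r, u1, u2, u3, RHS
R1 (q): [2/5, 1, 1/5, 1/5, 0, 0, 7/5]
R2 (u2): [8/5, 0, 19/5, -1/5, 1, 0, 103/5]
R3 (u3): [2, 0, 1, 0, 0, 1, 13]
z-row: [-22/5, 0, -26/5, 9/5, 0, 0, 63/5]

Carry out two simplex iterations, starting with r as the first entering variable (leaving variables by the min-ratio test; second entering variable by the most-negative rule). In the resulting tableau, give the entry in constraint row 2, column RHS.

5

Ratio test on column r — row 1: (7/5)/(1/5) = 7; row 2: (103/5)/(19/5) = 103/19; row 3: 13/1 = 13. Minimum is 103/19 at row 2 (u2 leaves); pivot element 19/5.
Divide row 2 by 19/5; eliminate column r from the other rows.
Second iteration: most negative z-row entry is -42/19 in column p, so p enters.
Ratio test on column p — row 1: (6/19)/(6/19) = 1; row 2: (103/19)/(8/19) = 103/8; row 3: (144/19)/(30/19) = 24/5. Minimum is 1 at row 1 (q leaves); pivot element 6/19.
Divide row 1 by 6/19; eliminate column p from the other rows.
After both pivots, the entry at constraint row 2, column RHS is 5.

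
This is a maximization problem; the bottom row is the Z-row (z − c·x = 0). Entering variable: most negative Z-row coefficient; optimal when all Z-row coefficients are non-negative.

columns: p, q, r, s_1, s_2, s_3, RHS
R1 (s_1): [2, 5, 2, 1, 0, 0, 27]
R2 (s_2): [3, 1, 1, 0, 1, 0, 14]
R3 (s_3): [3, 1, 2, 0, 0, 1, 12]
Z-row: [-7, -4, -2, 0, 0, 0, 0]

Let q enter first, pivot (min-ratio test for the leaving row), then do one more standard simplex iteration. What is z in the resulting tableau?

Ratio test on column q — row 1: 27/5 = 27/5; row 2: 14/1 = 14; row 3: 12/1 = 12. Minimum is 27/5 at row 1 (s_1 leaves); pivot element 5.
Pivot on row 1; the Z-row RHS becomes 0 − (-4)·(27/5) = 108/5.
Next entering variable (most negative Z-row entry -27/5): p.
Ratio test on column p — row 1: (27/5)/(2/5) = 27/2; row 2: (43/5)/(13/5) = 43/13; row 3: (33/5)/(13/5) = 33/13. Minimum is 33/13 at row 3 (s_3 leaves); pivot element 13/5.
After the second pivot the Z-row RHS is 108/5 − (-27/5)·(33/13) = 459/13.

459/13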